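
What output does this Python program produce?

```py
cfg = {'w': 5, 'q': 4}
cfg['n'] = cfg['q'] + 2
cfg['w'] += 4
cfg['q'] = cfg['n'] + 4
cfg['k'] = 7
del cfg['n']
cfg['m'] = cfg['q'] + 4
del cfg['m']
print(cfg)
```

cfg['n'] = cfg['q']+2 = 6 → {'w': 5, 'q': 4, 'n': 6}
cfg['w'] = 5+4 = 9 → {'w': 9, 'q': 4, 'n': 6}
cfg['q'] = cfg['n']+4 = 10 → {'w': 9, 'q': 10, 'n': 6}
cfg['k'] = 7 → {'w': 9, 'q': 10, 'n': 6, 'k': 7}
del 'n' → {'w': 9, 'q': 10, 'k': 7}
cfg['m'] = cfg['q']+4 = 14 → {'w': 9, 'q': 10, 'k': 7, 'm': 14}
del 'm' → {'w': 9, 'q': 10, 'k': 7}

{'w': 9, 'q': 10, 'k': 7}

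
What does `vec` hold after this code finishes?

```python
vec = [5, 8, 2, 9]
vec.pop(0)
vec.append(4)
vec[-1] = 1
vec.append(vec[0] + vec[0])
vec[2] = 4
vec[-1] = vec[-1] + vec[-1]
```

[8, 2, 4, 1, 32]

pop(0) removes 5 → [8, 2, 9]
append 4 → [8, 2, 9, 4]
vec[-1] = 1 → [8, 2, 9, 1]
append vec[0]+vec[0] = 8+8 = 16 → [8, 2, 9, 1, 16]
vec[2] = 4 → [8, 2, 4, 1, 16]
vec[-1] = vec[-1]+vec[-1] = 16+16 = 32 → [8, 2, 4, 1, 32]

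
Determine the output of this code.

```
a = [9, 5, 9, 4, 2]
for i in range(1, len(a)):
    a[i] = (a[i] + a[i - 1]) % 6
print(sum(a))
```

24

i=1: a[1] = (5+9)%6 = 2 → [9, 2, 9, 4, 2]
i=2: a[2] = (9+2)%6 = 5 → [9, 2, 5, 4, 2]
i=3: a[3] = (4+5)%6 = 3 → [9, 2, 5, 3, 2]
i=4: a[4] = (2+3)%6 = 5 → [9, 2, 5, 3, 5]
sum = 24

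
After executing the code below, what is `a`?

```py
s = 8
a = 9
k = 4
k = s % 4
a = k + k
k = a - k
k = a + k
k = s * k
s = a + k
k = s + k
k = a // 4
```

k = 8%4 = 0
a = 0+0 = 0
k = 0-0 = 0
k = 0+0 = 0
k = 8*0 = 0
s = 0+0 = 0
k = 0+0 = 0
k = 0//4 = 0

0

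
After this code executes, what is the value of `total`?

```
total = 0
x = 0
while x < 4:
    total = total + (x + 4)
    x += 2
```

10

x=0: total = 0+4 = 4
x=2: total = 4+6 = 10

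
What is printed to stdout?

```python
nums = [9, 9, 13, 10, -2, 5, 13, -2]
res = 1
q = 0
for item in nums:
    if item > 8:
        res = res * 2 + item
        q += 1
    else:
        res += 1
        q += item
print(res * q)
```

2028

item=9: >8, res = 1*2+9 = 11; q=1
item=9: >8, res = 11*2+9 = 31; q=2
item=13: >8, res = 31*2+13 = 75; q=3
item=10: >8, res = 75*2+10 = 160; q=4
item=-2: not >8, res = 160+1 = 161; q=2
item=5: not >8, res = 161+1 = 162; q=7
item=13: >8, res = 162*2+13 = 337; q=8
item=-2: not >8, res = 337+1 = 338; q=6
res*q = 338*6 = 2028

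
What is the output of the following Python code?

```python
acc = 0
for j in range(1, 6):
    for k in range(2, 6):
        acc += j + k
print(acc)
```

130

j=1,k=2: acc = 0+3 = 3
j=1,k=3: acc = 3+4 = 7
j=1,k=4: acc = 7+5 = 12
j=1,k=5: acc = 12+6 = 18
j=2,k=2: acc = 18+4 = 22
j=2,k=3: acc = 22+5 = 27
j=2,k=4: acc = 27+6 = 33
j=2,k=5: acc = 33+7 = 40
j=3,k=2: acc = 40+5 = 45
j=3,k=3: acc = 45+6 = 51
j=3,k=4: acc = 51+7 = 58
j=3,k=5: acc = 58+8 = 66
j=4,k=2: acc = 66+6 = 72
j=4,k=3: acc = 72+7 = 79
j=4,k=4: acc = 79+8 = 87
j=4,k=5: acc = 87+9 = 96
j=5,k=2: acc = 96+7 = 103
j=5,k=3: acc = 103+8 = 111
j=5,k=4: acc = 111+9 = 120
j=5,k=5: acc = 120+10 = 130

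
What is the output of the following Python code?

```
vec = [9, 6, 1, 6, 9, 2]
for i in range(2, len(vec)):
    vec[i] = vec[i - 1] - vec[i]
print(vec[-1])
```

i=2: vec[2] = 6-1 = 5 → [9, 6, 5, 6, 9, 2]
i=3: vec[3] = 5-6 = -1 → [9, 6, 5, -1, 9, 2]
i=4: vec[4] = (-1)-9 = -10 → [9, 6, 5, -1, -10, 2]
i=5: vec[5] = (-10)-2 = -12 → [9, 6, 5, -1, -10, -12]

-12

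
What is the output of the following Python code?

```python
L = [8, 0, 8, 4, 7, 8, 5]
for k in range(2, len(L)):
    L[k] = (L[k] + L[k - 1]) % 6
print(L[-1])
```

2

k=2: L[2] = (8+0)%6 = 2 → [8, 0, 2, 4, 7, 8, 5]
k=3: L[3] = (4+2)%6 = 0 → [8, 0, 2, 0, 7, 8, 5]
k=4: L[4] = (7+0)%6 = 1 → [8, 0, 2, 0, 1, 8, 5]
k=5: L[5] = (8+1)%6 = 3 → [8, 0, 2, 0, 1, 3, 5]
k=6: L[6] = (5+3)%6 = 2 → [8, 0, 2, 0, 1, 3, 2]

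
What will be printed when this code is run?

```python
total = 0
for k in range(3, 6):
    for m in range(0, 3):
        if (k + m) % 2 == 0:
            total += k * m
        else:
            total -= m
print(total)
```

11

k=3,m=0: odd sum, total = 0-0 = 0
k=3,m=1: even sum, total = 0+3 = 3
k=3,m=2: odd sum, total = 3-2 = 1
k=4,m=0: even sum, total = 1+0 = 1
k=4,m=1: odd sum, total = 1-1 = 0
k=4,m=2: even sum, total = 0+8 = 8
k=5,m=0: odd sum, total = 8-0 = 8
k=5,m=1: even sum, total = 8+5 = 13
k=5,m=2: odd sum, total = 13-2 = 11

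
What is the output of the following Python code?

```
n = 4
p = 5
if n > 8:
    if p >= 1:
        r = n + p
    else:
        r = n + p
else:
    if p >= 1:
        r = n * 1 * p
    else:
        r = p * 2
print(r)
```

n=4, p=5
n > 8 is False; p >= 1 is True
→ r = n * 1 * p = 20

20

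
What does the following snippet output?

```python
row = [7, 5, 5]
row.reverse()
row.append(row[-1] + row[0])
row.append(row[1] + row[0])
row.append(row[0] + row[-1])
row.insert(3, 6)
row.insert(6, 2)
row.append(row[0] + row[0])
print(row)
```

[5, 5, 7, 6, 12, 10, 2, 15, 10]

reverse → [5, 5, 7]
append row[-1]+row[0] = 7+5 = 12 → [5, 5, 7, 12]
append row[1]+row[0] = 5+5 = 10 → [5, 5, 7, 12, 10]
append row[0]+row[-1] = 5+10 = 15 → [5, 5, 7, 12, 10, 15]
insert 6 at 3 → [5, 5, 7, 6, 12, 10, 15]
insert 2 at 6 → [5, 5, 7, 6, 12, 10, 2, 15]
append row[0]+row[0] = 5+5 = 10 → [5, 5, 7, 6, 12, 10, 2, 15, 10]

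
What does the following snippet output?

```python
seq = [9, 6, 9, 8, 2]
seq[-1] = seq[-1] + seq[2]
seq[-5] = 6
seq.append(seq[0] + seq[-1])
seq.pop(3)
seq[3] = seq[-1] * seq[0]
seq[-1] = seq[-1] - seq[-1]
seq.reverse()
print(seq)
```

seq[-1] = seq[-1]+seq[2] = 2+9 = 11 → [9, 6, 9, 8, 11]
seq[-5] = 6 → [6, 6, 9, 8, 11]
append seq[0]+seq[-1] = 6+11 = 17 → [6, 6, 9, 8, 11, 17]
pop(3) removes 8 → [6, 6, 9, 11, 17]
seq[3] = seq[-1]*seq[0] = 17*6 = 102 → [6, 6, 9, 102, 17]
seq[-1] = seq[-1]-seq[-1] = 17-17 = 0 → [6, 6, 9, 102, 0]
reverse → [0, 102, 9, 6, 6]

[0, 102, 9, 6, 6]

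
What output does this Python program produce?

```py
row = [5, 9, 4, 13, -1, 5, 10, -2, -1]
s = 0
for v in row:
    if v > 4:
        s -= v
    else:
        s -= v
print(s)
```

v=5: >4, s = 0-5 = -5
v=9: >4, s = (-5)-9 = -14
v=4: not >4, s = (-14)-4 = -18
v=13: >4, s = (-18)-13 = -31
v=-1: not >4, s = (-31)-(-1) = -30
v=5: >4, s = (-30)-5 = -35
v=10: >4, s = (-35)-10 = -45
v=-2: not >4, s = (-45)-(-2) = -43
v=-1: not >4, s = (-43)-(-1) = -42

-42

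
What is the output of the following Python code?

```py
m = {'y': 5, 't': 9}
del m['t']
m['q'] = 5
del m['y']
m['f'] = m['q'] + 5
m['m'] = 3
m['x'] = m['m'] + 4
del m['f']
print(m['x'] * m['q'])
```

del 't' → {'y': 5}
m['q'] = 5 → {'y': 5, 'q': 5}
del 'y' → {'q': 5}
m['f'] = m['q']+5 = 10 → {'q': 5, 'f': 10}
m['m'] = 3 → {'q': 5, 'f': 10, 'm': 3}
m['x'] = m['m']+4 = 7 → {'q': 5, 'f': 10, 'm': 3, 'x': 7}
del 'f' → {'q': 5, 'm': 3, 'x': 7}
m['x']*m['q'] = 7*5 = 35

35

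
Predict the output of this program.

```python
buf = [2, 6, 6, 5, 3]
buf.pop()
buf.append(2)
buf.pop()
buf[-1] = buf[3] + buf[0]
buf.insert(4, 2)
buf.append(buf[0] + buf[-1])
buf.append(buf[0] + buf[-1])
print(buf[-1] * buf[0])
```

12

pop() removes 3 → [2, 6, 6, 5]
append 2 → [2, 6, 6, 5, 2]
pop() removes 2 → [2, 6, 6, 5]
buf[-1] = buf[3]+buf[0] = 5+2 = 7 → [2, 6, 6, 7]
insert 2 at 4 → [2, 6, 6, 7, 2]
append buf[0]+buf[-1] = 2+2 = 4 → [2, 6, 6, 7, 2, 4]
append buf[0]+buf[-1] = 2+4 = 6 → [2, 6, 6, 7, 2, 4, 6]
buf[-1]*buf[0] = 6*2 = 12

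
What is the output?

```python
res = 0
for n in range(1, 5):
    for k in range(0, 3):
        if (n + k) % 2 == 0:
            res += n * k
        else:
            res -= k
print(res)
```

n=1,k=0: odd sum, res = 0-0 = 0
n=1,k=1: even sum, res = 0+1 = 1
n=1,k=2: odd sum, res = 1-2 = -1
n=2,k=0: even sum, res = (-1)+0 = -1
n=2,k=1: odd sum, res = (-1)-1 = -2
n=2,k=2: even sum, res = (-2)+4 = 2
n=3,k=0: odd sum, res = 2-0 = 2
n=3,k=1: even sum, res = 2+3 = 5
n=3,k=2: odd sum, res = 5-2 = 3
n=4,k=0: even sum, res = 3+0 = 3
n=4,k=1: odd sum, res = 3-1 = 2
n=4,k=2: even sum, res = 2+8 = 10

10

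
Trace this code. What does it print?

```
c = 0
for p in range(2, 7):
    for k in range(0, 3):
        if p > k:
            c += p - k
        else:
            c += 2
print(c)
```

47

p=2,k=0: 2>0, c = 0+2 = 2
p=2,k=1: 2>1, c = 2+1 = 3
p=2,k=2: not 2>2, c = 3+2 = 5
p=3,k=0: 3>0, c = 5+3 = 8
p=3,k=1: 3>1, c = 8+2 = 10
p=3,k=2: 3>2, c = 10+1 = 11
p=4,k=0: 4>0, c = 11+4 = 15
p=4,k=1: 4>1, c = 15+3 = 18
p=4,k=2: 4>2, c = 18+2 = 20
p=5,k=0: 5>0, c = 20+5 = 25
p=5,k=1: 5>1, c = 25+4 = 29
p=5,k=2: 5>2, c = 29+3 = 32
p=6,k=0: 6>0, c = 32+6 = 38
p=6,k=1: 6>1, c = 38+5 = 43
p=6,k=2: 6>2, c = 43+4 = 47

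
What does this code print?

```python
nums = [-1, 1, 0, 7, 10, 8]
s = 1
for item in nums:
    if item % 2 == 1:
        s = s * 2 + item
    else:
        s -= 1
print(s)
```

9

item=-1: odd, s = 1*2+(-1) = 1
item=1: odd, s = 1*2+1 = 3
item=0: not odd, s = 3-1 = 2
item=7: odd, s = 2*2+7 = 11
item=10: not odd, s = 11-1 = 10
item=8: not odd, s = 10-1 = 9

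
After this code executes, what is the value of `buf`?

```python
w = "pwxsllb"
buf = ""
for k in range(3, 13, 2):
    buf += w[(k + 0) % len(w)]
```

'slpxl'

k=3: add w[3]='s' → 's'
k=5: add w[5]='l' → 'sl'
k=7: add w[0]='p' → 'slp'
k=9: add w[2]='x' → 'slpx'
k=11: add w[4]='l' → 'slpxl'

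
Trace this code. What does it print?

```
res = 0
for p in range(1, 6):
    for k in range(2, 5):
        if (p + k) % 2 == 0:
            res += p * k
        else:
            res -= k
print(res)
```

39

p=1,k=2: odd sum, res = 0-2 = -2
p=1,k=3: even sum, res = (-2)+3 = 1
p=1,k=4: odd sum, res = 1-4 = -3
p=2,k=2: even sum, res = (-3)+4 = 1
p=2,k=3: odd sum, res = 1-3 = -2
p=2,k=4: even sum, res = (-2)+8 = 6
p=3,k=2: odd sum, res = 6-2 = 4
p=3,k=3: even sum, res = 4+9 = 13
p=3,k=4: odd sum, res = 13-4 = 9
p=4,k=2: even sum, res = 9+8 = 17
p=4,k=3: odd sum, res = 17-3 = 14
p=4,k=4: even sum, res = 14+16 = 30
p=5,k=2: odd sum, res = 30-2 = 28
p=5,k=3: even sum, res = 28+15 = 43
p=5,k=4: odd sum, res = 43-4 = 39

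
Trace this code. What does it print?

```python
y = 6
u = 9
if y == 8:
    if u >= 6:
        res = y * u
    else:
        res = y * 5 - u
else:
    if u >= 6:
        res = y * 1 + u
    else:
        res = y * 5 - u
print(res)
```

y=6, u=9
y == 8 is False; u >= 6 is True
→ res = y * 1 + u = 15

15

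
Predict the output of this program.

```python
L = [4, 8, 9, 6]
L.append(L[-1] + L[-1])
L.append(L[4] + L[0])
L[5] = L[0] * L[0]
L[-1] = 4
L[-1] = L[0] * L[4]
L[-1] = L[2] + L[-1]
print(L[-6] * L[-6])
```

16

append L[-1]+L[-1] = 6+6 = 12 → [4, 8, 9, 6, 12]
append L[4]+L[0] = 12+4 = 16 → [4, 8, 9, 6, 12, 16]
L[5] = L[0]*L[0] = 4*4 = 16 → [4, 8, 9, 6, 12, 16]
L[-1] = 4 → [4, 8, 9, 6, 12, 4]
L[-1] = L[0]*L[4] = 4*12 = 48 → [4, 8, 9, 6, 12, 48]
L[-1] = L[2]+L[-1] = 9+48 = 57 → [4, 8, 9, 6, 12, 57]
L[-6]*L[-6] = 4*4 = 16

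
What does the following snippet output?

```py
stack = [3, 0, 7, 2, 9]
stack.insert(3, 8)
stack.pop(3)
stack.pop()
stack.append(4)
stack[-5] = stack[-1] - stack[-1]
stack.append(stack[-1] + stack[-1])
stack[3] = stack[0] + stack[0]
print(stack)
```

[0, 0, 7, 0, 4, 8]

insert 8 at 3 → [3, 0, 7, 8, 2, 9]
pop(3) removes 8 → [3, 0, 7, 2, 9]
pop() removes 9 → [3, 0, 7, 2]
append 4 → [3, 0, 7, 2, 4]
stack[-5] = stack[-1]-stack[-1] = 4-4 = 0 → [0, 0, 7, 2, 4]
append stack[-1]+stack[-1] = 4+4 = 8 → [0, 0, 7, 2, 4, 8]
stack[3] = stack[0]+stack[0] = 0+0 = 0 → [0, 0, 7, 0, 4, 8]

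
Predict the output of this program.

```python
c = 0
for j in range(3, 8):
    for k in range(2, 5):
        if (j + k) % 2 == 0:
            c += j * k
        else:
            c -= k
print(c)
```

81

j=3,k=2: odd sum, c = 0-2 = -2
j=3,k=3: even sum, c = (-2)+9 = 7
j=3,k=4: odd sum, c = 7-4 = 3
j=4,k=2: even sum, c = 3+8 = 11
j=4,k=3: odd sum, c = 11-3 = 8
j=4,k=4: even sum, c = 8+16 = 24
j=5,k=2: odd sum, c = 24-2 = 22
j=5,k=3: even sum, c = 22+15 = 37
j=5,k=4: odd sum, c = 37-4 = 33
j=6,k=2: even sum, c = 33+12 = 45
j=6,k=3: odd sum, c = 45-3 = 42
j=6,k=4: even sum, c = 42+24 = 66
j=7,k=2: odd sum, c = 66-2 = 64
j=7,k=3: even sum, c = 64+21 = 85
j=7,k=4: odd sum, c = 85-4 = 81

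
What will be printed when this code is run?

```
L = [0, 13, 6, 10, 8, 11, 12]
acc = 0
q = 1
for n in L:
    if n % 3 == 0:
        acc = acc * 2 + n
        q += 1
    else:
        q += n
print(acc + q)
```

n=0: %3==0, acc = 0*2+0 = 0; q=2
n=13: not %3==0; q=15
n=6: %3==0, acc = 0*2+6 = 6; q=16
n=10: not %3==0; q=26
n=8: not %3==0; q=34
n=11: not %3==0; q=45
n=12: %3==0, acc = 6*2+12 = 24; q=46
acc+q = 24+46 = 70

70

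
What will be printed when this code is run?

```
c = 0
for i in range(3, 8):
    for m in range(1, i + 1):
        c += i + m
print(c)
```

i=3,m=1: c = 0+4 = 4
i=3,m=2: c = 4+5 = 9
i=3,m=3: c = 9+6 = 15
i=4,m=1: c = 15+5 = 20
i=4,m=2: c = 20+6 = 26
i=4,m=3: c = 26+7 = 33
i=4,m=4: c = 33+8 = 41
i=5,m=1: c = 41+6 = 47
i=5,m=2: c = 47+7 = 54
i=5,m=3: c = 54+8 = 62
i=5,m=4: c = 62+9 = 71
i=5,m=5: c = 71+10 = 81
i=6,m=1: c = 81+7 = 88
i=6,m=2: c = 88+8 = 96
i=6,m=3: c = 96+9 = 105
i=6,m=4: c = 105+10 = 115
i=6,m=5: c = 115+11 = 126
i=6,m=6: c = 126+12 = 138
i=7,m=1: c = 138+8 = 146
i=7,m=2: c = 146+9 = 155
i=7,m=3: c = 155+10 = 165
i=7,m=4: c = 165+11 = 176
i=7,m=5: c = 176+12 = 188
i=7,m=6: c = 188+13 = 201
i=7,m=7: c = 201+14 = 215

215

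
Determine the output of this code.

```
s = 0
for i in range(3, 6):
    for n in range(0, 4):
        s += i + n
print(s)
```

66

i=3,n=0: s = 0+3 = 3
i=3,n=1: s = 3+4 = 7
i=3,n=2: s = 7+5 = 12
i=3,n=3: s = 12+6 = 18
i=4,n=0: s = 18+4 = 22
i=4,n=1: s = 22+5 = 27
i=4,n=2: s = 27+6 = 33
i=4,n=3: s = 33+7 = 40
i=5,n=0: s = 40+5 = 45
i=5,n=1: s = 45+6 = 51
i=5,n=2: s = 51+7 = 58
i=5,n=3: s = 58+8 = 66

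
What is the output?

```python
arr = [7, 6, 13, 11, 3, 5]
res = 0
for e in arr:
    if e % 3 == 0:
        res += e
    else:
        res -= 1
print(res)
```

e=7: not %3==0, res = 0-1 = -1
e=6: %3==0, res = (-1)+6 = 5
e=13: not %3==0, res = 5-1 = 4
e=11: not %3==0, res = 4-1 = 3
e=3: %3==0, res = 3+3 = 6
e=5: not %3==0, res = 6-1 = 5

5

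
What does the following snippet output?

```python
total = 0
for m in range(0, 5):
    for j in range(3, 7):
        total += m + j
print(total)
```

m=0,j=3: total = 0+3 = 3
m=0,j=4: total = 3+4 = 7
m=0,j=5: total = 7+5 = 12
m=0,j=6: total = 12+6 = 18
m=1,j=3: total = 18+4 = 22
m=1,j=4: total = 22+5 = 27
m=1,j=5: total = 27+6 = 33
m=1,j=6: total = 33+7 = 40
m=2,j=3: total = 40+5 = 45
m=2,j=4: total = 45+6 = 51
m=2,j=5: total = 51+7 = 58
m=2,j=6: total = 58+8 = 66
m=3,j=3: total = 66+6 = 72
m=3,j=4: total = 72+7 = 79
m=3,j=5: total = 79+8 = 87
m=3,j=6: total = 87+9 = 96
m=4,j=3: total = 96+7 = 103
m=4,j=4: total = 103+8 = 111
m=4,j=5: total = 111+9 = 120
m=4,j=6: total = 120+10 = 130

130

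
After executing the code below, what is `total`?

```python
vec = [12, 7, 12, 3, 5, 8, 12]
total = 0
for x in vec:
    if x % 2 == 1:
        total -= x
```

-15

x=12: not odd
x=7: odd, total = 0-7 = -7
x=12: not odd
x=3: odd, total = (-7)-3 = -10
x=5: odd, total = (-10)-5 = -15
x=8: not odd
x=12: not odd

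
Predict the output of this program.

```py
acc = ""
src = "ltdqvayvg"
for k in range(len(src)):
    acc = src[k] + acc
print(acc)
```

k=0: prepend 'l' → 'l'
k=1: prepend 't' → 'tl'
k=2: prepend 'd' → 'dtl'
k=3: prepend 'q' → 'qdtl'
k=4: prepend 'v' → 'vqdtl'
k=5: prepend 'a' → 'avqdtl'
k=6: prepend 'y' → 'yavqdtl'
k=7: prepend 'v' → 'vyavqdtl'
k=8: prepend 'g' → 'gvyavqdtl'

gvyavqdtl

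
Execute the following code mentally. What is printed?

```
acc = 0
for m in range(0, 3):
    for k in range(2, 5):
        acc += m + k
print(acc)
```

36

m=0,k=2: acc = 0+2 = 2
m=0,k=3: acc = 2+3 = 5
m=0,k=4: acc = 5+4 = 9
m=1,k=2: acc = 9+3 = 12
m=1,k=3: acc = 12+4 = 16
m=1,k=4: acc = 16+5 = 21
m=2,k=2: acc = 21+4 = 25
m=2,k=3: acc = 25+5 = 30
m=2,k=4: acc = 30+6 = 36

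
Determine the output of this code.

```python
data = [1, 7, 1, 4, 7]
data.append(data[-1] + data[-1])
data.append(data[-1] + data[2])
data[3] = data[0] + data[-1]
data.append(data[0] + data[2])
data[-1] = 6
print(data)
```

append data[-1]+data[-1] = 7+7 = 14 → [1, 7, 1, 4, 7, 14]
append data[-1]+data[2] = 14+1 = 15 → [1, 7, 1, 4, 7, 14, 15]
data[3] = data[0]+data[-1] = 1+15 = 16 → [1, 7, 1, 16, 7, 14, 15]
append data[0]+data[2] = 1+1 = 2 → [1, 7, 1, 16, 7, 14, 15, 2]
data[-1] = 6 → [1, 7, 1, 16, 7, 14, 15, 6]

[1, 7, 1, 16, 7, 14, 15, 6]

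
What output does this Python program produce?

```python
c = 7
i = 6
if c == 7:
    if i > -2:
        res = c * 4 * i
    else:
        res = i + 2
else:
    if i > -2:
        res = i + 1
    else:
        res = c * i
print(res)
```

c=7, i=6
c == 7 is True; i > -2 is True
→ res = c * 4 * i = 168

168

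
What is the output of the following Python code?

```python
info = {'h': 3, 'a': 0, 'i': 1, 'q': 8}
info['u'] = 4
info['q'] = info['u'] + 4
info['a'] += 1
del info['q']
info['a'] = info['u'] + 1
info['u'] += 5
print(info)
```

{'h': 3, 'a': 5, 'i': 1, 'u': 9}

info['u'] = 4 → {'h': 3, 'a': 0, 'i': 1, 'q': 8, 'u': 4}
info['q'] = info['u']+4 = 8 → {'h': 3, 'a': 0, 'i': 1, 'q': 8, 'u': 4}
info['a'] = 0+1 = 1 → {'h': 3, 'a': 1, 'i': 1, 'q': 8, 'u': 4}
del 'q' → {'h': 3, 'a': 1, 'i': 1, 'u': 4}
info['a'] = info['u']+1 = 5 → {'h': 3, 'a': 5, 'i': 1, 'u': 4}
info['u'] = 4+5 = 9 → {'h': 3, 'a': 5, 'i': 1, 'u': 9}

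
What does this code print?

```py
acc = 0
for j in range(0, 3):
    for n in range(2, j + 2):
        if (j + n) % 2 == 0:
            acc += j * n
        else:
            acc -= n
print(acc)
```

-1

j=1,n=2: odd sum, acc = 0-2 = -2
j=2,n=2: even sum, acc = (-2)+4 = 2
j=2,n=3: odd sum, acc = 2-3 = -1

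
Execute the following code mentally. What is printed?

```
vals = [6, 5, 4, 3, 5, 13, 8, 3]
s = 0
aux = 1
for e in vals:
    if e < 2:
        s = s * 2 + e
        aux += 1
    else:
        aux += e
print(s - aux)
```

e=6: not <2; aux=7
e=5: not <2; aux=12
e=4: not <2; aux=16
e=3: not <2; aux=19
e=5: not <2; aux=24
e=13: not <2; aux=37
e=8: not <2; aux=45
e=3: not <2; aux=48
s-aux = 0-48 = -48

-48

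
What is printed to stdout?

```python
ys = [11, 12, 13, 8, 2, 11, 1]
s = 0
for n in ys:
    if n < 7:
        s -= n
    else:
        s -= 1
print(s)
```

-8

n=11: not <7, s = 0-1 = -1
n=12: not <7, s = (-1)-1 = -2
n=13: not <7, s = (-2)-1 = -3
n=8: not <7, s = (-3)-1 = -4
n=2: <7, s = (-4)-2 = -6
n=11: not <7, s = (-6)-1 = -7
n=1: <7, s = (-7)-1 = -8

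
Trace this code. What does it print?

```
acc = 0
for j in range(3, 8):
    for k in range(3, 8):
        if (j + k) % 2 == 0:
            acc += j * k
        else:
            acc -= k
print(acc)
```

j=3,k=3: even sum, acc = 0+9 = 9
j=3,k=4: odd sum, acc = 9-4 = 5
j=3,k=5: even sum, acc = 5+15 = 20
j=3,k=6: odd sum, acc = 20-6 = 14
j=3,k=7: even sum, acc = 14+21 = 35
j=4,k=3: odd sum, acc = 35-3 = 32
j=4,k=4: even sum, acc = 32+16 = 48
j=4,k=5: odd sum, acc = 48-5 = 43
j=4,k=6: even sum, acc = 43+24 = 67
j=4,k=7: odd sum, acc = 67-7 = 60
j=5,k=3: even sum, acc = 60+15 = 75
j=5,k=4: odd sum, acc = 75-4 = 71
j=5,k=5: even sum, acc = 71+25 = 96
j=5,k=6: odd sum, acc = 96-6 = 90
j=5,k=7: even sum, acc = 90+35 = 125
j=6,k=3: odd sum, acc = 125-3 = 122
j=6,k=4: even sum, acc = 122+24 = 146
j=6,k=5: odd sum, acc = 146-5 = 141
j=6,k=6: even sum, acc = 141+36 = 177
j=6,k=7: odd sum, acc = 177-7 = 170
j=7,k=3: even sum, acc = 170+21 = 191
j=7,k=4: odd sum, acc = 191-4 = 187
j=7,k=5: even sum, acc = 187+35 = 222
j=7,k=6: odd sum, acc = 222-6 = 216
j=7,k=7: even sum, acc = 216+49 = 265

265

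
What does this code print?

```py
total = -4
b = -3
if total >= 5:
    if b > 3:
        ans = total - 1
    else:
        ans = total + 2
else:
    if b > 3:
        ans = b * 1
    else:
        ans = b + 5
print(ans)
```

total=-4, b=-3
total >= 5 is False; b > 3 is False
→ ans = b + 5 = 2

2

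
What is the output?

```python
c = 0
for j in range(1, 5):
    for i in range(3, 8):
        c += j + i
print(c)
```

j=1,i=3: c = 0+4 = 4
j=1,i=4: c = 4+5 = 9
j=1,i=5: c = 9+6 = 15
j=1,i=6: c = 15+7 = 22
j=1,i=7: c = 22+8 = 30
j=2,i=3: c = 30+5 = 35
j=2,i=4: c = 35+6 = 41
j=2,i=5: c = 41+7 = 48
j=2,i=6: c = 48+8 = 56
j=2,i=7: c = 56+9 = 65
j=3,i=3: c = 65+6 = 71
j=3,i=4: c = 71+7 = 78
j=3,i=5: c = 78+8 = 86
j=3,i=6: c = 86+9 = 95
j=3,i=7: c = 95+10 = 105
j=4,i=3: c = 105+7 = 112
j=4,i=4: c = 112+8 = 120
j=4,i=5: c = 120+9 = 129
j=4,i=6: c = 129+10 = 139
j=4,i=7: c = 139+11 = 150

150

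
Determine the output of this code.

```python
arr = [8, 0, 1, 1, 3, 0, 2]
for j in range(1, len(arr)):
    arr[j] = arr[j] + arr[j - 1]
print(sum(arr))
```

j=1: arr[1] = 0+8 = 8 → [8, 8, 1, 1, 3, 0, 2]
j=2: arr[2] = 1+8 = 9 → [8, 8, 9, 1, 3, 0, 2]
j=3: arr[3] = 1+9 = 10 → [8, 8, 9, 10, 3, 0, 2]
j=4: arr[4] = 3+10 = 13 → [8, 8, 9, 10, 13, 0, 2]
j=5: arr[5] = 0+13 = 13 → [8, 8, 9, 10, 13, 13, 2]
j=6: arr[6] = 2+13 = 15 → [8, 8, 9, 10, 13, 13, 15]
sum = 76

76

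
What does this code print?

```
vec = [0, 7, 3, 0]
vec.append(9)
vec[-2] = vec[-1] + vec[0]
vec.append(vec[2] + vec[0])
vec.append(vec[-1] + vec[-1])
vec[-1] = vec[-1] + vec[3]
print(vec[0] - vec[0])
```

0

append 9 → [0, 7, 3, 0, 9]
vec[-2] = vec[-1]+vec[0] = 9+0 = 9 → [0, 7, 3, 9, 9]
append vec[2]+vec[0] = 3+0 = 3 → [0, 7, 3, 9, 9, 3]
append vec[-1]+vec[-1] = 3+3 = 6 → [0, 7, 3, 9, 9, 3, 6]
vec[-1] = vec[-1]+vec[3] = 6+9 = 15 → [0, 7, 3, 9, 9, 3, 15]
vec[0]-vec[0] = 0-0 = 0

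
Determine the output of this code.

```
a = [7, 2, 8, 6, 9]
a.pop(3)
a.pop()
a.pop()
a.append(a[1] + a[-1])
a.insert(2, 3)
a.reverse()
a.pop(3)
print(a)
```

pop(3) removes 6 → [7, 2, 8, 9]
pop() removes 9 → [7, 2, 8]
pop() removes 8 → [7, 2]
append a[1]+a[-1] = 2+2 = 4 → [7, 2, 4]
insert 3 at 2 → [7, 2, 3, 4]
reverse → [4, 3, 2, 7]
pop(3) removes 7 → [4, 3, 2]

[4, 3, 2]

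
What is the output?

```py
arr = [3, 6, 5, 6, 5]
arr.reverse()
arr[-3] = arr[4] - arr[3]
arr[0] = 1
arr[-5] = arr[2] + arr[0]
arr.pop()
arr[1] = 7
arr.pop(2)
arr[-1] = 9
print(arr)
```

[-2, 7, 9]

reverse → [5, 6, 5, 6, 3]
arr[-3] = arr[4]-arr[3] = 3-6 = -3 → [5, 6, -3, 6, 3]
arr[0] = 1 → [1, 6, -3, 6, 3]
arr[-5] = arr[2]+arr[0] = (-3)+1 = -2 → [-2, 6, -3, 6, 3]
pop() removes 3 → [-2, 6, -3, 6]
arr[1] = 7 → [-2, 7, -3, 6]
pop(2) removes -3 → [-2, 7, 6]
arr[-1] = 9 → [-2, 7, 9]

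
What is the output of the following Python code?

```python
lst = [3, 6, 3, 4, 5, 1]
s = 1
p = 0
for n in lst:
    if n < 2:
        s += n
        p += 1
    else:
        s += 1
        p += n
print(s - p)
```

n=3: not <2, s = 1+1 = 2; p=3
n=6: not <2, s = 2+1 = 3; p=9
n=3: not <2, s = 3+1 = 4; p=12
n=4: not <2, s = 4+1 = 5; p=16
n=5: not <2, s = 5+1 = 6; p=21
n=1: <2, s = 6+1 = 7; p=22
s-p = 7-22 = -15

-15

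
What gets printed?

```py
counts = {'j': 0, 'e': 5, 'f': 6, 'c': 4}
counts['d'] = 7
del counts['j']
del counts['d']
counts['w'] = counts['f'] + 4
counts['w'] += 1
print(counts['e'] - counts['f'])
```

-1

counts['d'] = 7 → {'j': 0, 'e': 5, 'f': 6, 'c': 4, 'd': 7}
del 'j' → {'e': 5, 'f': 6, 'c': 4, 'd': 7}
del 'd' → {'e': 5, 'f': 6, 'c': 4}
counts['w'] = counts['f']+4 = 10 → {'e': 5, 'f': 6, 'c': 4, 'w': 10}
counts['w'] = 10+1 = 11 → {'e': 5, 'f': 6, 'c': 4, 'w': 11}
counts['e']-counts['f'] = 5-6 = -1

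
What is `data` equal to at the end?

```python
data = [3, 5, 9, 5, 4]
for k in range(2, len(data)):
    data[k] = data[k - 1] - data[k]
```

k=2: data[2] = 5-9 = -4 → [3, 5, -4, 5, 4]
k=3: data[3] = (-4)-5 = -9 → [3, 5, -4, -9, 4]
k=4: data[4] = (-9)-4 = -13 → [3, 5, -4, -9, -13]

[3, 5, -4, -9, -13]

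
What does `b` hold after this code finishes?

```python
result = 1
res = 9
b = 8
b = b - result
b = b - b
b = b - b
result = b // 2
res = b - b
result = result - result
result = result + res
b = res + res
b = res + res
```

b = 8-1 = 7
b = 7-7 = 0
b = 0-0 = 0
result = 0//2 = 0
res = 0-0 = 0
result = 0-0 = 0
result = 0+0 = 0
b = 0+0 = 0
b = 0+0 = 0

0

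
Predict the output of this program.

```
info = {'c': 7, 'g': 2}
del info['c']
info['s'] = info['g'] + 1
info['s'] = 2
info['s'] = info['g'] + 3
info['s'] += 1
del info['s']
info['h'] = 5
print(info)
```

del 'c' → {'g': 2}
info['s'] = info['g']+1 = 3 → {'g': 2, 's': 3}
info['s'] = 2 → {'g': 2, 's': 2}
info['s'] = info['g']+3 = 5 → {'g': 2, 's': 5}
info['s'] = 5+1 = 6 → {'g': 2, 's': 6}
del 's' → {'g': 2}
info['h'] = 5 → {'g': 2, 'h': 5}

{'g': 2, 'h': 5}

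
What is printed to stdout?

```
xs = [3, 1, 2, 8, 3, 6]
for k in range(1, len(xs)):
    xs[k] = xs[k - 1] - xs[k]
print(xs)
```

[3, 2, 0, -8, -11, -17]

k=1: xs[1] = 3-1 = 2 → [3, 2, 2, 8, 3, 6]
k=2: xs[2] = 2-2 = 0 → [3, 2, 0, 8, 3, 6]
k=3: xs[3] = 0-8 = -8 → [3, 2, 0, -8, 3, 6]
k=4: xs[4] = (-8)-3 = -11 → [3, 2, 0, -8, -11, 6]
k=5: xs[5] = (-11)-6 = -17 → [3, 2, 0, -8, -11, -17]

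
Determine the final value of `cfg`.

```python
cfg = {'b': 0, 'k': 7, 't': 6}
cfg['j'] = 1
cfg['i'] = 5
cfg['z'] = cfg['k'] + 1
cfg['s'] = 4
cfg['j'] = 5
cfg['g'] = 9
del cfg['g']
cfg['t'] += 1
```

{'b': 0, 'k': 7, 't': 7, 'j': 5, 'i': 5, 'z': 8, 's': 4}

cfg['j'] = 1 → {'b': 0, 'k': 7, 't': 6, 'j': 1}
cfg['i'] = 5 → {'b': 0, 'k': 7, 't': 6, 'j': 1, 'i': 5}
cfg['z'] = cfg['k']+1 = 8 → {'b': 0, 'k': 7, 't': 6, 'j': 1, 'i': 5, 'z': 8}
cfg['s'] = 4 → {'b': 0, 'k': 7, 't': 6, 'j': 1, 'i': 5, 'z': 8, 's': 4}
cfg['j'] = 5 → {'b': 0, 'k': 7, 't': 6, 'j': 5, 'i': 5, 'z': 8, 's': 4}
cfg['g'] = 9 → {'b': 0, 'k': 7, 't': 6, 'j': 5, 'i': 5, 'z': 8, 's': 4, 'g': 9}
del 'g' → {'b': 0, 'k': 7, 't': 6, 'j': 5, 'i': 5, 'z': 8, 's': 4}
cfg['t'] = 6+1 = 7 → {'b': 0, 'k': 7, 't': 7, 'j': 5, 'i': 5, 'z': 8, 's': 4}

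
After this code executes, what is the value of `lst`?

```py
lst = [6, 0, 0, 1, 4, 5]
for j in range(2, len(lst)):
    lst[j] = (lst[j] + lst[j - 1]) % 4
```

[6, 0, 0, 1, 1, 2]

j=2: lst[2] = (0+0)%4 = 0 → [6, 0, 0, 1, 4, 5]
j=3: lst[3] = (1+0)%4 = 1 → [6, 0, 0, 1, 4, 5]
j=4: lst[4] = (4+1)%4 = 1 → [6, 0, 0, 1, 1, 5]
j=5: lst[5] = (5+1)%4 = 2 → [6, 0, 0, 1, 1, 2]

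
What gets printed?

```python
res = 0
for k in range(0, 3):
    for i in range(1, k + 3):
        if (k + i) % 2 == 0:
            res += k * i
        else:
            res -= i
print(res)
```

k=0,i=1: odd sum, res = 0-1 = -1
k=0,i=2: even sum, res = (-1)+0 = -1
k=1,i=1: even sum, res = (-1)+1 = 0
k=1,i=2: odd sum, res = 0-2 = -2
k=1,i=3: even sum, res = (-2)+3 = 1
k=2,i=1: odd sum, res = 1-1 = 0
k=2,i=2: even sum, res = 0+4 = 4
k=2,i=3: odd sum, res = 4-3 = 1
k=2,i=4: even sum, res = 1+8 = 9

9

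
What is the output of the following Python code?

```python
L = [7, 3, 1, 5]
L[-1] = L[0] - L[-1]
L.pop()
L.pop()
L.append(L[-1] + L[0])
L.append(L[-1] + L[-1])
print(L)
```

L[-1] = L[0]-L[-1] = 7-5 = 2 → [7, 3, 1, 2]
pop() removes 2 → [7, 3, 1]
pop() removes 1 → [7, 3]
append L[-1]+L[0] = 3+7 = 10 → [7, 3, 10]
append L[-1]+L[-1] = 10+10 = 20 → [7, 3, 10, 20]

[7, 3, 10, 20]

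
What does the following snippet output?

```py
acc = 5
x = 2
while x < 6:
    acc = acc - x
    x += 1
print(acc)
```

-9

x=2: acc = 5-2 = 3
x=3: acc = 3-3 = 0
x=4: acc = 0-4 = -4
x=5: acc = (-4)-5 = -9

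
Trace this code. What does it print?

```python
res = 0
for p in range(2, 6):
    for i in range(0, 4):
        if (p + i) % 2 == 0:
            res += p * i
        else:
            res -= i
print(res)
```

32

p=2,i=0: even sum, res = 0+0 = 0
p=2,i=1: odd sum, res = 0-1 = -1
p=2,i=2: even sum, res = (-1)+4 = 3
p=2,i=3: odd sum, res = 3-3 = 0
p=3,i=0: odd sum, res = 0-0 = 0
p=3,i=1: even sum, res = 0+3 = 3
p=3,i=2: odd sum, res = 3-2 = 1
p=3,i=3: even sum, res = 1+9 = 10
p=4,i=0: even sum, res = 10+0 = 10
p=4,i=1: odd sum, res = 10-1 = 9
p=4,i=2: even sum, res = 9+8 = 17
p=4,i=3: odd sum, res = 17-3 = 14
p=5,i=0: odd sum, res = 14-0 = 14
p=5,i=1: even sum, res = 14+5 = 19
p=5,i=2: odd sum, res = 19-2 = 17
p=5,i=3: even sum, res = 17+15 = 32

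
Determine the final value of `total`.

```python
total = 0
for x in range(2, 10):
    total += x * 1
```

44

x=2: total = 0+2*1 = 2
x=3: total = 2+3*1 = 5
x=4: total = 5+4*1 = 9
x=5: total = 9+5*1 = 14
x=6: total = 14+6*1 = 20
x=7: total = 20+7*1 = 27
x=8: total = 27+8*1 = 35
x=9: total = 35+9*1 = 44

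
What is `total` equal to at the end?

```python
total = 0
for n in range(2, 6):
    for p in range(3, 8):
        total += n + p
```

n=2,p=3: total = 0+5 = 5
n=2,p=4: total = 5+6 = 11
n=2,p=5: total = 11+7 = 18
n=2,p=6: total = 18+8 = 26
n=2,p=7: total = 26+9 = 35
n=3,p=3: total = 35+6 = 41
n=3,p=4: total = 41+7 = 48
n=3,p=5: total = 48+8 = 56
n=3,p=6: total = 56+9 = 65
n=3,p=7: total = 65+10 = 75
n=4,p=3: total = 75+7 = 82
n=4,p=4: total = 82+8 = 90
n=4,p=5: total = 90+9 = 99
n=4,p=6: total = 99+10 = 109
n=4,p=7: total = 109+11 = 120
n=5,p=3: total = 120+8 = 128
n=5,p=4: total = 128+9 = 137
n=5,p=5: total = 137+10 = 147
n=5,p=6: total = 147+11 = 158
n=5,p=7: total = 158+12 = 170

170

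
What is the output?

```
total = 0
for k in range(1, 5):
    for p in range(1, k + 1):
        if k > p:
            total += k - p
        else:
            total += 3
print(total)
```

22

k=1,p=1: not 1>1, total = 0+3 = 3
k=2,p=1: 2>1, total = 3+1 = 4
k=2,p=2: not 2>2, total = 4+3 = 7
k=3,p=1: 3>1, total = 7+2 = 9
k=3,p=2: 3>2, total = 9+1 = 10
k=3,p=3: not 3>3, total = 10+3 = 13
k=4,p=1: 4>1, total = 13+3 = 16
k=4,p=2: 4>2, total = 16+2 = 18
k=4,p=3: 4>3, total = 18+1 = 19
k=4,p=4: not 4>4, total = 19+3 = 22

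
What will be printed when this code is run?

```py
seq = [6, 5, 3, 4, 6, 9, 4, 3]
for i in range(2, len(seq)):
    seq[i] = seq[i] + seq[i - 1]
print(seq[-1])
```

i=2: seq[2] = 3+5 = 8 → [6, 5, 8, 4, 6, 9, 4, 3]
i=3: seq[3] = 4+8 = 12 → [6, 5, 8, 12, 6, 9, 4, 3]
i=4: seq[4] = 6+12 = 18 → [6, 5, 8, 12, 18, 9, 4, 3]
i=5: seq[5] = 9+18 = 27 → [6, 5, 8, 12, 18, 27, 4, 3]
i=6: seq[6] = 4+27 = 31 → [6, 5, 8, 12, 18, 27, 31, 3]
i=7: seq[7] = 3+31 = 34 → [6, 5, 8, 12, 18, 27, 31, 34]

34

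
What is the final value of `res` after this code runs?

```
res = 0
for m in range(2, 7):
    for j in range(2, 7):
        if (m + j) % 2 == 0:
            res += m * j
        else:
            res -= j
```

m=2,j=2: even sum, res = 0+4 = 4
m=2,j=3: odd sum, res = 4-3 = 1
m=2,j=4: even sum, res = 1+8 = 9
m=2,j=5: odd sum, res = 9-5 = 4
m=2,j=6: even sum, res = 4+12 = 16
m=3,j=2: odd sum, res = 16-2 = 14
m=3,j=3: even sum, res = 14+9 = 23
m=3,j=4: odd sum, res = 23-4 = 19
m=3,j=5: even sum, res = 19+15 = 34
m=3,j=6: odd sum, res = 34-6 = 28
m=4,j=2: even sum, res = 28+8 = 36
m=4,j=3: odd sum, res = 36-3 = 33
m=4,j=4: even sum, res = 33+16 = 49
m=4,j=5: odd sum, res = 49-5 = 44
m=4,j=6: even sum, res = 44+24 = 68
m=5,j=2: odd sum, res = 68-2 = 66
m=5,j=3: even sum, res = 66+15 = 81
m=5,j=4: odd sum, res = 81-4 = 77
m=5,j=5: even sum, res = 77+25 = 102
m=5,j=6: odd sum, res = 102-6 = 96
m=6,j=2: even sum, res = 96+12 = 108
m=6,j=3: odd sum, res = 108-3 = 105
m=6,j=4: even sum, res = 105+24 = 129
m=6,j=5: odd sum, res = 129-5 = 124
m=6,j=6: even sum, res = 124+36 = 160

160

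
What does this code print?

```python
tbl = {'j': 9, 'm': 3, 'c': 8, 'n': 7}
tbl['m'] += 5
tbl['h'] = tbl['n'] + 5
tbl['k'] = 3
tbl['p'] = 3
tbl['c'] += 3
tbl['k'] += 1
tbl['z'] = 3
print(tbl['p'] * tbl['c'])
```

33

tbl['m'] = 3+5 = 8 → {'j': 9, 'm': 8, 'c': 8, 'n': 7}
tbl['h'] = tbl['n']+5 = 12 → {'j': 9, 'm': 8, 'c': 8, 'n': 7, 'h': 12}
tbl['k'] = 3 → {'j': 9, 'm': 8, 'c': 8, 'n': 7, 'h': 12, 'k': 3}
tbl['p'] = 3 → {'j': 9, 'm': 8, 'c': 8, 'n': 7, 'h': 12, 'k': 3, 'p': 3}
tbl['c'] = 8+3 = 11 → {'j': 9, 'm': 8, 'c': 11, 'n': 7, 'h': 12, 'k': 3, 'p': 3}
tbl['k'] = 3+1 = 4 → {'j': 9, 'm': 8, 'c': 11, 'n': 7, 'h': 12, 'k': 4, 'p': 3}
tbl['z'] = 3 → {'j': 9, 'm': 8, 'c': 11, 'n': 7, 'h': 12, 'k': 4, 'p': 3, 'z': 3}
tbl['p']*tbl['c'] = 3*11 = 33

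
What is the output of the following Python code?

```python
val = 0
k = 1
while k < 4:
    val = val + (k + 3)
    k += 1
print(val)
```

15

k=1: val = 0+4 = 4
k=2: val = 4+5 = 9
k=3: val = 9+6 = 15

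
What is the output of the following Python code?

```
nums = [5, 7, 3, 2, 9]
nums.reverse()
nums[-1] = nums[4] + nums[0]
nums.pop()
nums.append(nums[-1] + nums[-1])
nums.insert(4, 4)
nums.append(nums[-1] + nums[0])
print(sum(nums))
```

62

reverse → [9, 2, 3, 7, 5]
nums[-1] = nums[4]+nums[0] = 5+9 = 14 → [9, 2, 3, 7, 14]
pop() removes 14 → [9, 2, 3, 7]
append nums[-1]+nums[-1] = 7+7 = 14 → [9, 2, 3, 7, 14]
insert 4 at 4 → [9, 2, 3, 7, 4, 14]
append nums[-1]+nums[0] = 14+9 = 23 → [9, 2, 3, 7, 4, 14, 23]
sum = 62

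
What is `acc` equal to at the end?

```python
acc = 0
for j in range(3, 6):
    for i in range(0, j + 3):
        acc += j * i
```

j=3,i=0: acc = 0+0 = 0
j=3,i=1: acc = 0+3 = 3
j=3,i=2: acc = 3+6 = 9
j=3,i=3: acc = 9+9 = 18
j=3,i=4: acc = 18+12 = 30
j=3,i=5: acc = 30+15 = 45
j=4,i=0: acc = 45+0 = 45
j=4,i=1: acc = 45+4 = 49
j=4,i=2: acc = 49+8 = 57
j=4,i=3: acc = 57+12 = 69
j=4,i=4: acc = 69+16 = 85
j=4,i=5: acc = 85+20 = 105
j=4,i=6: acc = 105+24 = 129
j=5,i=0: acc = 129+0 = 129
j=5,i=1: acc = 129+5 = 134
j=5,i=2: acc = 134+10 = 144
j=5,i=3: acc = 144+15 = 159
j=5,i=4: acc = 159+20 = 179
j=5,i=5: acc = 179+25 = 204
j=5,i=6: acc = 204+30 = 234
j=5,i=7: acc = 234+35 = 269

269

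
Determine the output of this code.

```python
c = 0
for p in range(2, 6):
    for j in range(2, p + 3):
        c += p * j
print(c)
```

275

p=2,j=2: c = 0+4 = 4
p=2,j=3: c = 4+6 = 10
p=2,j=4: c = 10+8 = 18
p=3,j=2: c = 18+6 = 24
p=3,j=3: c = 24+9 = 33
p=3,j=4: c = 33+12 = 45
p=3,j=5: c = 45+15 = 60
p=4,j=2: c = 60+8 = 68
p=4,j=3: c = 68+12 = 80
p=4,j=4: c = 80+16 = 96
p=4,j=5: c = 96+20 = 116
p=4,j=6: c = 116+24 = 140
p=5,j=2: c = 140+10 = 150
p=5,j=3: c = 150+15 = 165
p=5,j=4: c = 165+20 = 185
p=5,j=5: c = 185+25 = 210
p=5,j=6: c = 210+30 = 240
p=5,j=7: c = 240+35 = 275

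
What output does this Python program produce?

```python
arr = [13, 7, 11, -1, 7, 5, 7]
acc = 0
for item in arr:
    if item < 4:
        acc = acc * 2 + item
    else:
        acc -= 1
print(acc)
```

item=13: not <4, acc = 0-1 = -1
item=7: not <4, acc = (-1)-1 = -2
item=11: not <4, acc = (-2)-1 = -3
item=-1: <4, acc = (-3)*2+(-1) = -7
item=7: not <4, acc = (-7)-1 = -8
item=5: not <4, acc = (-8)-1 = -9
item=7: not <4, acc = (-9)-1 = -10

-10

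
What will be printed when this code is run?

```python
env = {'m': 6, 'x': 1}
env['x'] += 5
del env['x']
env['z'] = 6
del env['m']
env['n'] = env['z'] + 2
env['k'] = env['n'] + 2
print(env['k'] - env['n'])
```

env['x'] = 1+5 = 6 → {'m': 6, 'x': 6}
del 'x' → {'m': 6}
env['z'] = 6 → {'m': 6, 'z': 6}
del 'm' → {'z': 6}
env['n'] = env['z']+2 = 8 → {'z': 6, 'n': 8}
env['k'] = env['n']+2 = 10 → {'z': 6, 'n': 8, 'k': 10}
env['k']-env['n'] = 10-8 = 2

2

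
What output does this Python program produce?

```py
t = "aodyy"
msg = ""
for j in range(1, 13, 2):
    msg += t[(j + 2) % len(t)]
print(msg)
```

yadyoy

j=1: add t[3]='y' → 'y'
j=3: add t[0]='a' → 'ya'
j=5: add t[2]='d' → 'yad'
j=7: add t[4]='y' → 'yady'
j=9: add t[1]='o' → 'yadyo'
j=11: add t[3]='y' → 'yadyoy'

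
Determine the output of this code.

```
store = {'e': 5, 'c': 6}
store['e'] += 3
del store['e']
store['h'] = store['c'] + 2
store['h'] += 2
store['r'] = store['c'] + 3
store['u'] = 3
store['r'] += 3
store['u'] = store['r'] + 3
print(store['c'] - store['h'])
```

-4

store['e'] = 5+3 = 8 → {'e': 8, 'c': 6}
del 'e' → {'c': 6}
store['h'] = store['c']+2 = 8 → {'c': 6, 'h': 8}
store['h'] = 8+2 = 10 → {'c': 6, 'h': 10}
store['r'] = store['c']+3 = 9 → {'c': 6, 'h': 10, 'r': 9}
store['u'] = 3 → {'c': 6, 'h': 10, 'r': 9, 'u': 3}
store['r'] = 9+3 = 12 → {'c': 6, 'h': 10, 'r': 12, 'u': 3}
store['u'] = store['r']+3 = 15 → {'c': 6, 'h': 10, 'r': 12, 'u': 15}
store['c']-store['h'] = 6-10 = -4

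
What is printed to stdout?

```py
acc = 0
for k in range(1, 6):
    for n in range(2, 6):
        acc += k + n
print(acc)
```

k=1,n=2: acc = 0+3 = 3
k=1,n=3: acc = 3+4 = 7
k=1,n=4: acc = 7+5 = 12
k=1,n=5: acc = 12+6 = 18
k=2,n=2: acc = 18+4 = 22
k=2,n=3: acc = 22+5 = 27
k=2,n=4: acc = 27+6 = 33
k=2,n=5: acc = 33+7 = 40
k=3,n=2: acc = 40+5 = 45
k=3,n=3: acc = 45+6 = 51
k=3,n=4: acc = 51+7 = 58
k=3,n=5: acc = 58+8 = 66
k=4,n=2: acc = 66+6 = 72
k=4,n=3: acc = 72+7 = 79
k=4,n=4: acc = 79+8 = 87
k=4,n=5: acc = 87+9 = 96
k=5,n=2: acc = 96+7 = 103
k=5,n=3: acc = 103+8 = 111
k=5,n=4: acc = 111+9 = 120
k=5,n=5: acc = 120+10 = 130

130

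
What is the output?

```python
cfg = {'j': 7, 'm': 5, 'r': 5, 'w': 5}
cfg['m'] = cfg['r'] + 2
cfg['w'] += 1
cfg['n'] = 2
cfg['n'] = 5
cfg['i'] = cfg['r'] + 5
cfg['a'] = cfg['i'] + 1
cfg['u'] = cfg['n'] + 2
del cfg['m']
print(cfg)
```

{'j': 7, 'r': 5, 'w': 6, 'n': 5, 'i': 10, 'a': 11, 'u': 7}

cfg['m'] = cfg['r']+2 = 7 → {'j': 7, 'm': 7, 'r': 5, 'w': 5}
cfg['w'] = 5+1 = 6 → {'j': 7, 'm': 7, 'r': 5, 'w': 6}
cfg['n'] = 2 → {'j': 7, 'm': 7, 'r': 5, 'w': 6, 'n': 2}
cfg['n'] = 5 → {'j': 7, 'm': 7, 'r': 5, 'w': 6, 'n': 5}
cfg['i'] = cfg['r']+5 = 10 → {'j': 7, 'm': 7, 'r': 5, 'w': 6, 'n': 5, 'i': 10}
cfg['a'] = cfg['i']+1 = 11 → {'j': 7, 'm': 7, 'r': 5, 'w': 6, 'n': 5, 'i': 10, 'a': 11}
cfg['u'] = cfg['n']+2 = 7 → {'j': 7, 'm': 7, 'r': 5, 'w': 6, 'n': 5, 'i': 10, 'a': 11, 'u': 7}
del 'm' → {'j': 7, 'r': 5, 'w': 6, 'n': 5, 'i': 10, 'a': 11, 'u': 7}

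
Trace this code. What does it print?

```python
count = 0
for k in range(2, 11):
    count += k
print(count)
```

k=2: count = 0+2 = 2
k=3: count = 2+3 = 5
k=4: count = 5+4 = 9
k=5: count = 9+5 = 14
k=6: count = 14+6 = 20
k=7: count = 20+7 = 27
k=8: count = 27+8 = 35
k=9: count = 35+9 = 44
k=10: count = 44+10 = 54

54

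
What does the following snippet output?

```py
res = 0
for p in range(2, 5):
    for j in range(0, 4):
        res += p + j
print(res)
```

54

p=2,j=0: res = 0+2 = 2
p=2,j=1: res = 2+3 = 5
p=2,j=2: res = 5+4 = 9
p=2,j=3: res = 9+5 = 14
p=3,j=0: res = 14+3 = 17
p=3,j=1: res = 17+4 = 21
p=3,j=2: res = 21+5 = 26
p=3,j=3: res = 26+6 = 32
p=4,j=0: res = 32+4 = 36
p=4,j=1: res = 36+5 = 41
p=4,j=2: res = 41+6 = 47
p=4,j=3: res = 47+7 = 54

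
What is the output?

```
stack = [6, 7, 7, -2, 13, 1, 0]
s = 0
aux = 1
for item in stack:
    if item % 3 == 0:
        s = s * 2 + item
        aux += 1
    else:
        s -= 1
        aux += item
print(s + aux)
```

31

item=6: %3==0, s = 0*2+6 = 6; aux=2
item=7: not %3==0, s = 6-1 = 5; aux=9
item=7: not %3==0, s = 5-1 = 4; aux=16
item=-2: not %3==0, s = 4-1 = 3; aux=14
item=13: not %3==0, s = 3-1 = 2; aux=27
item=1: not %3==0, s = 2-1 = 1; aux=28
item=0: %3==0, s = 1*2+0 = 2; aux=29
s+aux = 2+29 = 31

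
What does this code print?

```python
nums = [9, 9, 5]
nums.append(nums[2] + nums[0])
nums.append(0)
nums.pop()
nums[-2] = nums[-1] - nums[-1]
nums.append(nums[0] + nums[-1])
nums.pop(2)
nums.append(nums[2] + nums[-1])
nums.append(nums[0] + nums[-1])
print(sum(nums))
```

138

append nums[2]+nums[0] = 5+9 = 14 → [9, 9, 5, 14]
append 0 → [9, 9, 5, 14, 0]
pop() removes 0 → [9, 9, 5, 14]
nums[-2] = nums[-1]-nums[-1] = 14-14 = 0 → [9, 9, 0, 14]
append nums[0]+nums[-1] = 9+14 = 23 → [9, 9, 0, 14, 23]
pop(2) removes 0 → [9, 9, 14, 23]
append nums[2]+nums[-1] = 14+23 = 37 → [9, 9, 14, 23, 37]
append nums[0]+nums[-1] = 9+37 = 46 → [9, 9, 14, 23, 37, 46]
sum = 138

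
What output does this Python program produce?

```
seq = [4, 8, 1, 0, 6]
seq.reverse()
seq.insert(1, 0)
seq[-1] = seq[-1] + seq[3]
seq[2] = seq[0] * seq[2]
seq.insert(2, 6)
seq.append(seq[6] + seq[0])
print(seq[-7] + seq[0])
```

6

reverse → [6, 0, 1, 8, 4]
insert 0 at 1 → [6, 0, 0, 1, 8, 4]
seq[-1] = seq[-1]+seq[3] = 4+1 = 5 → [6, 0, 0, 1, 8, 5]
seq[2] = seq[0]*seq[2] = 6*0 = 0 → [6, 0, 0, 1, 8, 5]
insert 6 at 2 → [6, 0, 6, 0, 1, 8, 5]
append seq[6]+seq[0] = 5+6 = 11 → [6, 0, 6, 0, 1, 8, 5, 11]
seq[-7]+seq[0] = 0+6 = 6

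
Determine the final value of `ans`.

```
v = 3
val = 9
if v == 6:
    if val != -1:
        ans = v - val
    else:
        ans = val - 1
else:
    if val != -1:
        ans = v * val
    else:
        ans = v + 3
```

27

v=3, val=9
v == 6 is False; val != -1 is True
→ ans = v * val = 27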